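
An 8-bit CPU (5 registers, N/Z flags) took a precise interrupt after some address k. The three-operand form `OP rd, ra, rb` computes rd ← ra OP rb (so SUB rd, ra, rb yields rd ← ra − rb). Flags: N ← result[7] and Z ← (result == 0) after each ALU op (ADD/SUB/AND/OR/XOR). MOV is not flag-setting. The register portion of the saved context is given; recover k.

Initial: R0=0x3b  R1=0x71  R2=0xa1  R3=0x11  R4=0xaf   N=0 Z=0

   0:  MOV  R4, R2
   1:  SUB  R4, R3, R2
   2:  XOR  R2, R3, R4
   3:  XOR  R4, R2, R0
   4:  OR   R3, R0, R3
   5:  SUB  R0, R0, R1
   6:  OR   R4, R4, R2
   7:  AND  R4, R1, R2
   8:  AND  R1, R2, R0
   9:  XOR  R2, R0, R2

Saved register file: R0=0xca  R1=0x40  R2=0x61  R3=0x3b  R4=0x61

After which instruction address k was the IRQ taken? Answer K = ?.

K = 8

after  0: R0=0x3b R1=0x71 R2=0xa1 R3=0x11 R4=0xa1  N=0 Z=0
after  1: R0=0x3b R1=0x71 R2=0xa1 R3=0x11 R4=0x70  N=0 Z=0
after  2: R0=0x3b R1=0x71 R2=0x61 R3=0x11 R4=0x70  N=0 Z=0
after  3: R0=0x3b R1=0x71 R2=0x61 R3=0x11 R4=0x5a  N=0 Z=0
after  4: R0=0x3b R1=0x71 R2=0x61 R3=0x3b R4=0x5a  N=0 Z=0
after  5: R0=0xca R1=0x71 R2=0x61 R3=0x3b R4=0x5a  N=1 Z=0
after  6: R0=0xca R1=0x71 R2=0x61 R3=0x3b R4=0x7b  N=0 Z=0
after  7: R0=0xca R1=0x71 R2=0x61 R3=0x3b R4=0x61  N=0 Z=0
after  8: R0=0xca R1=0x40 R2=0x61 R3=0x3b R4=0x61  N=0 Z=0
-- IRQ taken; context saved, return-PC = 9 --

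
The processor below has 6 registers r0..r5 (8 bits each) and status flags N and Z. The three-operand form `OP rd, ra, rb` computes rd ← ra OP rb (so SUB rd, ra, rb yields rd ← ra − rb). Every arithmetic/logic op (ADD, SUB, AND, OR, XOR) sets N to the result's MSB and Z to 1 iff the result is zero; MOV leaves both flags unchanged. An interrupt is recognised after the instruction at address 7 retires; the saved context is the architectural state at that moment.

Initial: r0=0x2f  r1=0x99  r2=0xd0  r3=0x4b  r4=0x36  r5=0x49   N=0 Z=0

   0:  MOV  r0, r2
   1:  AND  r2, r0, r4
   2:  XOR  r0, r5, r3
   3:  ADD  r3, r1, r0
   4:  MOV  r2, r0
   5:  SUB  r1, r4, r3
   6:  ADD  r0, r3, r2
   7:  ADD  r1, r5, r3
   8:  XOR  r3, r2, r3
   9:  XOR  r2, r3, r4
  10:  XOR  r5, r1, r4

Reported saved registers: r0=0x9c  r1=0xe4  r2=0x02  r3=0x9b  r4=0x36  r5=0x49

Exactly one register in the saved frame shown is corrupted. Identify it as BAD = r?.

BAD = r0

after  0: r0=0xd0 r1=0x99 r2=0xd0 r3=0x4b r4=0x36 r5=0x49  N=0 Z=0
after  1: r0=0xd0 r1=0x99 r2=0x10 r3=0x4b r4=0x36 r5=0x49  N=0 Z=0
after  2: r0=0x02 r1=0x99 r2=0x10 r3=0x4b r4=0x36 r5=0x49  N=0 Z=0
after  3: r0=0x02 r1=0x99 r2=0x10 r3=0x9b r4=0x36 r5=0x49  N=1 Z=0
after  4: r0=0x02 r1=0x99 r2=0x02 r3=0x9b r4=0x36 r5=0x49  N=1 Z=0
after  5: r0=0x02 r1=0x9b r2=0x02 r3=0x9b r4=0x36 r5=0x49  N=1 Z=0
after  6: r0=0x9d r1=0x9b r2=0x02 r3=0x9b r4=0x36 r5=0x49  N=1 Z=0
after  7: r0=0x9d r1=0xe4 r2=0x02 r3=0x9b r4=0x36 r5=0x49  N=1 Z=0
-- IRQ taken; context saved, return-PC = 8 --
mismatch: r0: reported 0x9c vs actual 0x9d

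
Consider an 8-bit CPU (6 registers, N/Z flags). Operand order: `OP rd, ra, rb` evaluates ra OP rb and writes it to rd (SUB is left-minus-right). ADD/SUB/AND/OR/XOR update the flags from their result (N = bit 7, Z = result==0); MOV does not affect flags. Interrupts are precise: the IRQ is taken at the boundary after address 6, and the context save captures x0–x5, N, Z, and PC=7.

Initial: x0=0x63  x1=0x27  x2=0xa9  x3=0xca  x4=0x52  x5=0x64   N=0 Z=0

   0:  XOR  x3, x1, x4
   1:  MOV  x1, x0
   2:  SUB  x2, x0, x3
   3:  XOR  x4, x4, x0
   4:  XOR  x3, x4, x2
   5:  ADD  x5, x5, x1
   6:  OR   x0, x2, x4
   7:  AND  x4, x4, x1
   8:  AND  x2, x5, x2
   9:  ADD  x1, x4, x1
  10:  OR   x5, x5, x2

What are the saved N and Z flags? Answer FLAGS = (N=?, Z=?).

after  0: x0=0x63 x1=0x27 x2=0xa9 x3=0x75 x4=0x52 x5=0x64  N=0 Z=0
after  1: x0=0x63 x1=0x63 x2=0xa9 x3=0x75 x4=0x52 x5=0x64  N=0 Z=0
after  2: x0=0x63 x1=0x63 x2=0xee x3=0x75 x4=0x52 x5=0x64  N=1 Z=0
after  3: x0=0x63 x1=0x63 x2=0xee x3=0x75 x4=0x31 x5=0x64  N=0 Z=0
after  4: x0=0x63 x1=0x63 x2=0xee x3=0xdf x4=0x31 x5=0x64  N=1 Z=0
after  5: x0=0x63 x1=0x63 x2=0xee x3=0xdf x4=0x31 x5=0xc7  N=1 Z=0
after  6: x0=0xff x1=0x63 x2=0xee x3=0xdf x4=0x31 x5=0xc7  N=1 Z=0
-- IRQ taken; context saved, return-PC = 7 --

FLAGS = (N=1, Z=0)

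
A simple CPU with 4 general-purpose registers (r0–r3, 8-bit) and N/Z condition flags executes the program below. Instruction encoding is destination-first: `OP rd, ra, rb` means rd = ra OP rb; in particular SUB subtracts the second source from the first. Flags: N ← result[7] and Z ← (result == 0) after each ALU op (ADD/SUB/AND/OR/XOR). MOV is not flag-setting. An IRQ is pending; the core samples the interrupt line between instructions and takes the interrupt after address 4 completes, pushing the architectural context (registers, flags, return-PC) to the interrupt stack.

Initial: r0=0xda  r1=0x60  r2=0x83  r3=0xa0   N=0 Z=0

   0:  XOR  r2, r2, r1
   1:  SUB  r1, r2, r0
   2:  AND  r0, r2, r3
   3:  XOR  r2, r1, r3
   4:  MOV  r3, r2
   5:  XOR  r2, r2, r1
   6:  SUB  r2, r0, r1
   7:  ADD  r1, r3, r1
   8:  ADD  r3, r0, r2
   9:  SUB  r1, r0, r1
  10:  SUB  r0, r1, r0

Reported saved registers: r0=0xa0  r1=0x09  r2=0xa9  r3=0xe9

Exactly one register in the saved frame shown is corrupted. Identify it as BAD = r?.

after  0: r0=0xda r1=0x60 r2=0xe3 r3=0xa0  N=1 Z=0
after  1: r0=0xda r1=0x09 r2=0xe3 r3=0xa0  N=0 Z=0
after  2: r0=0xa0 r1=0x09 r2=0xe3 r3=0xa0  N=1 Z=0
after  3: r0=0xa0 r1=0x09 r2=0xa9 r3=0xa0  N=1 Z=0
after  4: r0=0xa0 r1=0x09 r2=0xa9 r3=0xa9  N=1 Z=0
-- IRQ taken; context saved, return-PC = 5 --
mismatch: r3: reported 0xe9 vs actual 0xa9

BAD = r3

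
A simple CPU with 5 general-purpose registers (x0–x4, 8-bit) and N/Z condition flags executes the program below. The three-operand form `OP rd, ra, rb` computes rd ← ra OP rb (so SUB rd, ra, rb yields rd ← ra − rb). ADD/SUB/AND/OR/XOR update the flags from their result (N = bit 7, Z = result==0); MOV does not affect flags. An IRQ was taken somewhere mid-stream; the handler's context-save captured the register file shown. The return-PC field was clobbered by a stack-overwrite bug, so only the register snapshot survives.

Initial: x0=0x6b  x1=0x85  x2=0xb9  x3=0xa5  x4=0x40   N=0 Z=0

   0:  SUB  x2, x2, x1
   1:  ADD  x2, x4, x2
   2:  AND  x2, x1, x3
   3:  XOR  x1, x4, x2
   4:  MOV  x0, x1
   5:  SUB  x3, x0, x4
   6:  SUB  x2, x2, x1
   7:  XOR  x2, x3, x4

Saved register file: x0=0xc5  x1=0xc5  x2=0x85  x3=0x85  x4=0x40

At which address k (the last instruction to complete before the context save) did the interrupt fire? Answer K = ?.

after  0: x0=0x6b x1=0x85 x2=0x34 x3=0xa5 x4=0x40  N=0 Z=0
after  1: x0=0x6b x1=0x85 x2=0x74 x3=0xa5 x4=0x40  N=0 Z=0
after  2: x0=0x6b x1=0x85 x2=0x85 x3=0xa5 x4=0x40  N=1 Z=0
after  3: x0=0x6b x1=0xc5 x2=0x85 x3=0xa5 x4=0x40  N=1 Z=0
after  4: x0=0xc5 x1=0xc5 x2=0x85 x3=0xa5 x4=0x40  N=1 Z=0
after  5: x0=0xc5 x1=0xc5 x2=0x85 x3=0x85 x4=0x40  N=1 Z=0
-- IRQ taken; context saved, return-PC = 6 --

K = 5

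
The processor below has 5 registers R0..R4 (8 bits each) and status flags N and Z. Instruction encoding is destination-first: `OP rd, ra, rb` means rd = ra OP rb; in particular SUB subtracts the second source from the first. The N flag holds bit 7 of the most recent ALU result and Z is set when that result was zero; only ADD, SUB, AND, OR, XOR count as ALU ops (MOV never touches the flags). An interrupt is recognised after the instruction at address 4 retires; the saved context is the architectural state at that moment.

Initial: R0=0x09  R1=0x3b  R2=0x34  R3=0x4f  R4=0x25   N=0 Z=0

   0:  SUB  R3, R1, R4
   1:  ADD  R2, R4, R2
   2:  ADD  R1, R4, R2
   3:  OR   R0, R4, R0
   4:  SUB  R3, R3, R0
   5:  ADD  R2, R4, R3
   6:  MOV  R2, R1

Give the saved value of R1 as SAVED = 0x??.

after  0: R0=0x09 R1=0x3b R2=0x34 R3=0x16 R4=0x25  N=0 Z=0
after  1: R0=0x09 R1=0x3b R2=0x59 R3=0x16 R4=0x25  N=0 Z=0
after  2: R0=0x09 R1=0x7e R2=0x59 R3=0x16 R4=0x25  N=0 Z=0
after  3: R0=0x2d R1=0x7e R2=0x59 R3=0x16 R4=0x25  N=0 Z=0
after  4: R0=0x2d R1=0x7e R2=0x59 R3=0xe9 R4=0x25  N=1 Z=0
-- IRQ taken; context saved, return-PC = 5 --

SAVED = 0x7e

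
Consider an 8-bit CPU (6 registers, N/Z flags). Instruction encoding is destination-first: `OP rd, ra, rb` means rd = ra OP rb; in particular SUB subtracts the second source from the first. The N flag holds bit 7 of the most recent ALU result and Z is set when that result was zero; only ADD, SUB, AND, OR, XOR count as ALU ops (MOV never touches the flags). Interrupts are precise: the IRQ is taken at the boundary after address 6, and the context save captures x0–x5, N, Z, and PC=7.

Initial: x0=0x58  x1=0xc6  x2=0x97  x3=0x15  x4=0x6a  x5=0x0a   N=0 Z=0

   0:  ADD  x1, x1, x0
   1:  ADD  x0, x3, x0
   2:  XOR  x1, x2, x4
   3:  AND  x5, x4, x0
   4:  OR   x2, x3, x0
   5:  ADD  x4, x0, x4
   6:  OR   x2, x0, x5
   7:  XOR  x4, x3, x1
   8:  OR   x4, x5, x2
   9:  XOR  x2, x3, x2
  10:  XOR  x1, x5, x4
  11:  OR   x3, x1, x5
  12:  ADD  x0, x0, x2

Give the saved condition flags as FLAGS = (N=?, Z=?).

FLAGS = (N=0, Z=0)

after  0: x0=0x58 x1=0x1e x2=0x97 x3=0x15 x4=0x6a x5=0x0a  N=0 Z=0
after  1: x0=0x6d x1=0x1e x2=0x97 x3=0x15 x4=0x6a x5=0x0a  N=0 Z=0
after  2: x0=0x6d x1=0xfd x2=0x97 x3=0x15 x4=0x6a x5=0x0a  N=1 Z=0
after  3: x0=0x6d x1=0xfd x2=0x97 x3=0x15 x4=0x6a x5=0x68  N=0 Z=0
after  4: x0=0x6d x1=0xfd x2=0x7d x3=0x15 x4=0x6a x5=0x68  N=0 Z=0
after  5: x0=0x6d x1=0xfd x2=0x7d x3=0x15 x4=0xd7 x5=0x68  N=1 Z=0
after  6: x0=0x6d x1=0xfd x2=0x6d x3=0x15 x4=0xd7 x5=0x68  N=0 Z=0
-- IRQ taken; context saved, return-PC = 7 --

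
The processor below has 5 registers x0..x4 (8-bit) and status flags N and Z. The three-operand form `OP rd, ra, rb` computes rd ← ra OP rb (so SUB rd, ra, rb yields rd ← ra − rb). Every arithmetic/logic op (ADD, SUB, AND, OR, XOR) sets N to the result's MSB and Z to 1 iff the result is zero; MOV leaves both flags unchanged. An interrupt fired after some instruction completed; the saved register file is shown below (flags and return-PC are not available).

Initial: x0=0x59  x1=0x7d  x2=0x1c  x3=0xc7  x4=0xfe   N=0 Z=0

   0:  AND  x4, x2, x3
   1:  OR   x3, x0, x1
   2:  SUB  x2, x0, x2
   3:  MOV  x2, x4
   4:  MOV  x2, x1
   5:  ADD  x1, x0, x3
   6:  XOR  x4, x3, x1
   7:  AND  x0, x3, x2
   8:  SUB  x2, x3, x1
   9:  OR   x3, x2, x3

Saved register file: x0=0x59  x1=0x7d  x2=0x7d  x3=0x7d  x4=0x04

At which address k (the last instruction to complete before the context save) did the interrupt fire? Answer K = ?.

K = 4

after  0: x0=0x59 x1=0x7d x2=0x1c x3=0xc7 x4=0x04  N=0 Z=0
after  1: x0=0x59 x1=0x7d x2=0x1c x3=0x7d x4=0x04  N=0 Z=0
after  2: x0=0x59 x1=0x7d x2=0x3d x3=0x7d x4=0x04  N=0 Z=0
after  3: x0=0x59 x1=0x7d x2=0x04 x3=0x7d x4=0x04  N=0 Z=0
after  4: x0=0x59 x1=0x7d x2=0x7d x3=0x7d x4=0x04  N=0 Z=0
-- IRQ taken; context saved, return-PC = 5 --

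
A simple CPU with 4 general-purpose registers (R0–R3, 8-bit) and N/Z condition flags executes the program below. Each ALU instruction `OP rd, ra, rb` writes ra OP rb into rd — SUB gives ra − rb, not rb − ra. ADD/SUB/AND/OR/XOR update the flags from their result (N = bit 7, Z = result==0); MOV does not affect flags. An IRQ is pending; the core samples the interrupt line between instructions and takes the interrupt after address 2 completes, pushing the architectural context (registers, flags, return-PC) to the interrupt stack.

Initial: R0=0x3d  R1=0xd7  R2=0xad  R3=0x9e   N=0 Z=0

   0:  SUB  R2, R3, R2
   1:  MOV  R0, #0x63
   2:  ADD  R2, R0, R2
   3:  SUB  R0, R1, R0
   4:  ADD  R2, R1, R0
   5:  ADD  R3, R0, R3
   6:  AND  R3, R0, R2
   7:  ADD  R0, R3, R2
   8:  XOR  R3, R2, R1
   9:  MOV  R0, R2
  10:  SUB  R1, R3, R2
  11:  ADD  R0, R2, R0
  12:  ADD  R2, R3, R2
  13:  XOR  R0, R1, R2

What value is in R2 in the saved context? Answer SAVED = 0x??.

SAVED = 0x54

after  0: R0=0x3d R1=0xd7 R2=0xf1 R3=0x9e  N=1 Z=0
after  1: R0=0x63 R1=0xd7 R2=0xf1 R3=0x9e  N=1 Z=0
after  2: R0=0x63 R1=0xd7 R2=0x54 R3=0x9e  N=0 Z=0
-- IRQ taken; context saved, return-PC = 3 --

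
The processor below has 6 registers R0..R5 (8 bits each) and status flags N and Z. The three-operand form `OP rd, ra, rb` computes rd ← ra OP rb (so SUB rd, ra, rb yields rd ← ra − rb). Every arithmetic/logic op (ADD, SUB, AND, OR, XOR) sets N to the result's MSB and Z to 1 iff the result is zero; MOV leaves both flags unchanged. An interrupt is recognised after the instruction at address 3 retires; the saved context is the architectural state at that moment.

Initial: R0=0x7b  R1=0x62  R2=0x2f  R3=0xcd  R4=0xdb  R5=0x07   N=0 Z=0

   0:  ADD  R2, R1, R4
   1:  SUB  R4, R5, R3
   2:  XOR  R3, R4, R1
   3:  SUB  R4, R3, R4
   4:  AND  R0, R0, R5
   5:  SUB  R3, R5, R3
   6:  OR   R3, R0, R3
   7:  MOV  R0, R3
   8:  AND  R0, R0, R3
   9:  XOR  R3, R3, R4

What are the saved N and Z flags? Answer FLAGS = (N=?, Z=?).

after  0: R0=0x7b R1=0x62 R2=0x3d R3=0xcd R4=0xdb R5=0x07  N=0 Z=0
after  1: R0=0x7b R1=0x62 R2=0x3d R3=0xcd R4=0x3a R5=0x07  N=0 Z=0
after  2: R0=0x7b R1=0x62 R2=0x3d R3=0x58 R4=0x3a R5=0x07  N=0 Z=0
after  3: R0=0x7b R1=0x62 R2=0x3d R3=0x58 R4=0x1e R5=0x07  N=0 Z=0
-- IRQ taken; context saved, return-PC = 4 --

FLAGS = (N=0, Z=0)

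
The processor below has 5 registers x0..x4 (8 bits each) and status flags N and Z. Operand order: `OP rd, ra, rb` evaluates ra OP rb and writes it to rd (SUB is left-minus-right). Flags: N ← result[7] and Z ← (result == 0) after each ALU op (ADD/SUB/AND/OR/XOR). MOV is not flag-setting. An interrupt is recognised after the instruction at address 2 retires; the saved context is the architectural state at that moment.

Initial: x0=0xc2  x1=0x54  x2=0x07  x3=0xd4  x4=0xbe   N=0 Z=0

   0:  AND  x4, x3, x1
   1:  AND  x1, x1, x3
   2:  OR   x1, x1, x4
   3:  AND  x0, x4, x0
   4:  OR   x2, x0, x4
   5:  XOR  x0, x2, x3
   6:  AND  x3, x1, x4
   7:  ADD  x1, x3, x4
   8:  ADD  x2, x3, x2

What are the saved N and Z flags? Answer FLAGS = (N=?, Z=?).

after  0: x0=0xc2 x1=0x54 x2=0x07 x3=0xd4 x4=0x54  N=0 Z=0
after  1: x0=0xc2 x1=0x54 x2=0x07 x3=0xd4 x4=0x54  N=0 Z=0
after  2: x0=0xc2 x1=0x54 x2=0x07 x3=0xd4 x4=0x54  N=0 Z=0
-- IRQ taken; context saved, return-PC = 3 --

FLAGS = (N=0, Z=0)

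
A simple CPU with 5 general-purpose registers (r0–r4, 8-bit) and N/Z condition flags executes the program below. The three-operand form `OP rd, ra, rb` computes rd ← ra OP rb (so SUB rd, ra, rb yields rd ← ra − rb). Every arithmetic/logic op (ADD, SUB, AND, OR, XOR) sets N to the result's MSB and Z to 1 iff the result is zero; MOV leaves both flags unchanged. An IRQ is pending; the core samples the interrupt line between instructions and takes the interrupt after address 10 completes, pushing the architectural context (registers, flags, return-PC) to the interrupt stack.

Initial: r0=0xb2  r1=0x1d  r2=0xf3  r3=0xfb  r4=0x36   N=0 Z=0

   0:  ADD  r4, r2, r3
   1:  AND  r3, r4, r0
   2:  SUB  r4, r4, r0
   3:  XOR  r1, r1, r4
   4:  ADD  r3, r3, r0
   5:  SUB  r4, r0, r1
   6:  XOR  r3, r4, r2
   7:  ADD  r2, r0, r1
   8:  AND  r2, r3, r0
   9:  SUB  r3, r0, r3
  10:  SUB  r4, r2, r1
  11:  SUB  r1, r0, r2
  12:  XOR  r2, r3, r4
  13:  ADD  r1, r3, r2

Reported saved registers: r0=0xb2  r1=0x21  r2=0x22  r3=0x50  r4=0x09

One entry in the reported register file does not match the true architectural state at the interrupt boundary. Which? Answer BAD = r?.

BAD = r4

after  0: r0=0xb2 r1=0x1d r2=0xf3 r3=0xfb r4=0xee  N=1 Z=0
after  1: r0=0xb2 r1=0x1d r2=0xf3 r3=0xa2 r4=0xee  N=1 Z=0
after  2: r0=0xb2 r1=0x1d r2=0xf3 r3=0xa2 r4=0x3c  N=0 Z=0
after  3: r0=0xb2 r1=0x21 r2=0xf3 r3=0xa2 r4=0x3c  N=0 Z=0
after  4: r0=0xb2 r1=0x21 r2=0xf3 r3=0x54 r4=0x3c  N=0 Z=0
after  5: r0=0xb2 r1=0x21 r2=0xf3 r3=0x54 r4=0x91  N=1 Z=0
after  6: r0=0xb2 r1=0x21 r2=0xf3 r3=0x62 r4=0x91  N=0 Z=0
after  7: r0=0xb2 r1=0x21 r2=0xd3 r3=0x62 r4=0x91  N=1 Z=0
after  8: r0=0xb2 r1=0x21 r2=0x22 r3=0x62 r4=0x91  N=0 Z=0
after  9: r0=0xb2 r1=0x21 r2=0x22 r3=0x50 r4=0x91  N=0 Z=0
after 10: r0=0xb2 r1=0x21 r2=0x22 r3=0x50 r4=0x01  N=0 Z=0
-- IRQ taken; context saved, return-PC = 11 --
mismatch: r4: reported 0x09 vs actual 0x01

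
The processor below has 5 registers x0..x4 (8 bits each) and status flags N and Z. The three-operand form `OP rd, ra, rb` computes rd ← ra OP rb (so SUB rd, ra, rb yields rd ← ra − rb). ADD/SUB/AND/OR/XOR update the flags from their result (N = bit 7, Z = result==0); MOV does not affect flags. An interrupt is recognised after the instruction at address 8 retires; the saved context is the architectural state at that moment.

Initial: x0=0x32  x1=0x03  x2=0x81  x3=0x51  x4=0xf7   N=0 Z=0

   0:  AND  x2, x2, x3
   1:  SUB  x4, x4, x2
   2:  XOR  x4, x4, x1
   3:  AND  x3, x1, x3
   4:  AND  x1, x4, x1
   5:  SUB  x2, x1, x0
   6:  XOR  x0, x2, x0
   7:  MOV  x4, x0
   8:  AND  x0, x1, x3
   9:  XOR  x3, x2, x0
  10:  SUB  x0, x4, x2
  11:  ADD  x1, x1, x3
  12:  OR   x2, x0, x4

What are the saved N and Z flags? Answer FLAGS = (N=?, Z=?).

FLAGS = (N=0, Z=0)

after  0: x0=0x32 x1=0x03 x2=0x01 x3=0x51 x4=0xf7  N=0 Z=0
after  1: x0=0x32 x1=0x03 x2=0x01 x3=0x51 x4=0xf6  N=1 Z=0
after  2: x0=0x32 x1=0x03 x2=0x01 x3=0x51 x4=0xf5  N=1 Z=0
after  3: x0=0x32 x1=0x03 x2=0x01 x3=0x01 x4=0xf5  N=0 Z=0
after  4: x0=0x32 x1=0x01 x2=0x01 x3=0x01 x4=0xf5  N=0 Z=0
after  5: x0=0x32 x1=0x01 x2=0xcf x3=0x01 x4=0xf5  N=1 Z=0
after  6: x0=0xfd x1=0x01 x2=0xcf x3=0x01 x4=0xf5  N=1 Z=0
after  7: x0=0xfd x1=0x01 x2=0xcf x3=0x01 x4=0xfd  N=1 Z=0
after  8: x0=0x01 x1=0x01 x2=0xcf x3=0x01 x4=0xfd  N=0 Z=0
-- IRQ taken; context saved, return-PC = 9 --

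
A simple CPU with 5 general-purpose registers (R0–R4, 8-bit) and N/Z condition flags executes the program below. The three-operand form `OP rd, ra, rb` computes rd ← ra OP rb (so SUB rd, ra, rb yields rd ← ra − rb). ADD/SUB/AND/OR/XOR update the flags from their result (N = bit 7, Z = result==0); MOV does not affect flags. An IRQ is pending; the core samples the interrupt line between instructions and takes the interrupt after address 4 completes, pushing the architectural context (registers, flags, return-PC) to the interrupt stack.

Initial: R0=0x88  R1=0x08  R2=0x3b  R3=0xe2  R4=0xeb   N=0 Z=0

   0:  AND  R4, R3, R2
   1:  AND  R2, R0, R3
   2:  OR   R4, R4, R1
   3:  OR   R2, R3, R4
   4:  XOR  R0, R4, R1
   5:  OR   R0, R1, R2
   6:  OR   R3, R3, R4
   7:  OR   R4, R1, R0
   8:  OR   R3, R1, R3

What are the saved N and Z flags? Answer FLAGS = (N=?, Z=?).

FLAGS = (N=0, Z=0)

after  0: R0=0x88 R1=0x08 R2=0x3b R3=0xe2 R4=0x22  N=0 Z=0
after  1: R0=0x88 R1=0x08 R2=0x80 R3=0xe2 R4=0x22  N=1 Z=0
after  2: R0=0x88 R1=0x08 R2=0x80 R3=0xe2 R4=0x2a  N=0 Z=0
after  3: R0=0x88 R1=0x08 R2=0xea R3=0xe2 R4=0x2a  N=1 Z=0
after  4: R0=0x22 R1=0x08 R2=0xea R3=0xe2 R4=0x2a  N=0 Z=0
-- IRQ taken; context saved, return-PC = 5 --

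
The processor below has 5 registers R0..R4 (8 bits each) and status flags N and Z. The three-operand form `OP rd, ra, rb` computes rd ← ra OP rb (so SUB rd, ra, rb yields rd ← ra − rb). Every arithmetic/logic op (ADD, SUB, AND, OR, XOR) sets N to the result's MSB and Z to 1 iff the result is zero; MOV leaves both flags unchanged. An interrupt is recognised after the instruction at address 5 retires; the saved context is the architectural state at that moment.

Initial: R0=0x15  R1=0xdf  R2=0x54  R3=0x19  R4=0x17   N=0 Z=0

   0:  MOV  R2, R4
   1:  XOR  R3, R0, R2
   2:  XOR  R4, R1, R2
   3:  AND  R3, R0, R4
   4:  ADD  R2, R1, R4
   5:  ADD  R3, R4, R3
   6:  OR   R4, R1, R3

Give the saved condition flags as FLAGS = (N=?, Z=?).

after  0: R0=0x15 R1=0xdf R2=0x17 R3=0x19 R4=0x17  N=0 Z=0
after  1: R0=0x15 R1=0xdf R2=0x17 R3=0x02 R4=0x17  N=0 Z=0
after  2: R0=0x15 R1=0xdf R2=0x17 R3=0x02 R4=0xc8  N=1 Z=0
after  3: R0=0x15 R1=0xdf R2=0x17 R3=0x00 R4=0xc8  N=0 Z=1
after  4: R0=0x15 R1=0xdf R2=0xa7 R3=0x00 R4=0xc8  N=1 Z=0
after  5: R0=0x15 R1=0xdf R2=0xa7 R3=0xc8 R4=0xc8  N=1 Z=0
-- IRQ taken; context saved, return-PC = 6 --

FLAGS = (N=1, Z=0)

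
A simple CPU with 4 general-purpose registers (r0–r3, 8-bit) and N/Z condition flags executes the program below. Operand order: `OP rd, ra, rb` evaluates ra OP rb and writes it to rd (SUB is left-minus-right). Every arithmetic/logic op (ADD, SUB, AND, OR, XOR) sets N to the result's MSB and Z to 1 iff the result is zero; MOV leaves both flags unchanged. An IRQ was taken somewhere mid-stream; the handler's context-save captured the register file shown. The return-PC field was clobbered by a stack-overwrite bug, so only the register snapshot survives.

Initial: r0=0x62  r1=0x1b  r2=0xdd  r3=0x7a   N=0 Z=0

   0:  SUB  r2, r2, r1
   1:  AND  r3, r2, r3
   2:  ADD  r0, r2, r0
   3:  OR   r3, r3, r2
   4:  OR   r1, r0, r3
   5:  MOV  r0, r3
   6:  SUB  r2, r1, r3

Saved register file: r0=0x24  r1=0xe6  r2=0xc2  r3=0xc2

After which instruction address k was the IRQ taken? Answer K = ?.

K = 4

after  0: r0=0x62 r1=0x1b r2=0xc2 r3=0x7a  N=1 Z=0
after  1: r0=0x62 r1=0x1b r2=0xc2 r3=0x42  N=0 Z=0
after  2: r0=0x24 r1=0x1b r2=0xc2 r3=0x42  N=0 Z=0
after  3: r0=0x24 r1=0x1b r2=0xc2 r3=0xc2  N=1 Z=0
after  4: r0=0x24 r1=0xe6 r2=0xc2 r3=0xc2  N=1 Z=0
-- IRQ taken; context saved, return-PC = 5 --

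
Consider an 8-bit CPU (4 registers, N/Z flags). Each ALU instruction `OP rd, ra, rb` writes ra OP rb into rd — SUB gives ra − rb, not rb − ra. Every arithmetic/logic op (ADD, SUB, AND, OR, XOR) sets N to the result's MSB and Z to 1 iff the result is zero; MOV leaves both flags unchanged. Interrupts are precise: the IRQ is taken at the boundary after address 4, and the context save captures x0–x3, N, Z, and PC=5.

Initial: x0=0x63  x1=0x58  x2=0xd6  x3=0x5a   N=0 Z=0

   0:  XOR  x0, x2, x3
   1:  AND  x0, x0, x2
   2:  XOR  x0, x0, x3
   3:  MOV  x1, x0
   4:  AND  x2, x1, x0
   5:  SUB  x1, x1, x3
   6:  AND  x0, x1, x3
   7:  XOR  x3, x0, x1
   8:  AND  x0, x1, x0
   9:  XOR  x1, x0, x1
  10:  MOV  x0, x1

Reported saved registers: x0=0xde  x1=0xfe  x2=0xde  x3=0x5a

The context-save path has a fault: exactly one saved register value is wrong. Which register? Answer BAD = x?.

after  0: x0=0x8c x1=0x58 x2=0xd6 x3=0x5a  N=1 Z=0
after  1: x0=0x84 x1=0x58 x2=0xd6 x3=0x5a  N=1 Z=0
after  2: x0=0xde x1=0x58 x2=0xd6 x3=0x5a  N=1 Z=0
after  3: x0=0xde x1=0xde x2=0xd6 x3=0x5a  N=1 Z=0
after  4: x0=0xde x1=0xde x2=0xde x3=0x5a  N=1 Z=0
-- IRQ taken; context saved, return-PC = 5 --
mismatch: x1: reported 0xfe vs actual 0xde

BAD = x1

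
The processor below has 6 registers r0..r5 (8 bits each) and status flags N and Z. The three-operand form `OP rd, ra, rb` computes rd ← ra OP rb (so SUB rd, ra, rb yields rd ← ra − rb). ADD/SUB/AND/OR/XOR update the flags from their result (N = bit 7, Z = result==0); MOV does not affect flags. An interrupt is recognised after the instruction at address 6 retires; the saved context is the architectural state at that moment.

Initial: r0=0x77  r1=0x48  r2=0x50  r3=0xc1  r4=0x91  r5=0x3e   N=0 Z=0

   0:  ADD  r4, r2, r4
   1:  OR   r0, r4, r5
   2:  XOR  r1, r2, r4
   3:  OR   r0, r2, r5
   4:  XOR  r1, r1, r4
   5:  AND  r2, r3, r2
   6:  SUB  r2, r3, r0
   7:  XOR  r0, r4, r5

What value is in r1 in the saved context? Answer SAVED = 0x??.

after  0: r0=0x77 r1=0x48 r2=0x50 r3=0xc1 r4=0xe1 r5=0x3e  N=1 Z=0
after  1: r0=0xff r1=0x48 r2=0x50 r3=0xc1 r4=0xe1 r5=0x3e  N=1 Z=0
after  2: r0=0xff r1=0xb1 r2=0x50 r3=0xc1 r4=0xe1 r5=0x3e  N=1 Z=0
after  3: r0=0x7e r1=0xb1 r2=0x50 r3=0xc1 r4=0xe1 r5=0x3e  N=0 Z=0
after  4: r0=0x7e r1=0x50 r2=0x50 r3=0xc1 r4=0xe1 r5=0x3e  N=0 Z=0
after  5: r0=0x7e r1=0x50 r2=0x40 r3=0xc1 r4=0xe1 r5=0x3e  N=0 Z=0
after  6: r0=0x7e r1=0x50 r2=0x43 r3=0xc1 r4=0xe1 r5=0x3e  N=0 Z=0
-- IRQ taken; context saved, return-PC = 7 --

SAVED = 0x50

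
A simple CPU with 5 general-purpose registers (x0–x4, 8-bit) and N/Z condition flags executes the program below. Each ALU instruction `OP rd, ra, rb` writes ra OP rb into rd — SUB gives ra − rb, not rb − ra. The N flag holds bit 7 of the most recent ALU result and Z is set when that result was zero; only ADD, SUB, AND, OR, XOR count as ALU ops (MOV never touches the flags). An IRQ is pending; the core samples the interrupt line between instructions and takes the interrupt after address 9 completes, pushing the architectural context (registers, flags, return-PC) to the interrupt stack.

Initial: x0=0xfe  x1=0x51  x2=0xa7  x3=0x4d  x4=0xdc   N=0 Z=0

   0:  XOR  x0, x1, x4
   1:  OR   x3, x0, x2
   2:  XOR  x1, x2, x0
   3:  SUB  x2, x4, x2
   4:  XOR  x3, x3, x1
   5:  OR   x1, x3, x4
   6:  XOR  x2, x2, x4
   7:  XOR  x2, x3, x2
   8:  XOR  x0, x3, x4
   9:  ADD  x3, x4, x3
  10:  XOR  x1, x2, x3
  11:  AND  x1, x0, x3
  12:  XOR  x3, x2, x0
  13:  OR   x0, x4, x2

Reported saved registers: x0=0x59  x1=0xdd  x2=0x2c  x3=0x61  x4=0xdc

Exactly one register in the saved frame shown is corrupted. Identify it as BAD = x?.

after  0: x0=0x8d x1=0x51 x2=0xa7 x3=0x4d x4=0xdc  N=1 Z=0
after  1: x0=0x8d x1=0x51 x2=0xa7 x3=0xaf x4=0xdc  N=1 Z=0
after  2: x0=0x8d x1=0x2a x2=0xa7 x3=0xaf x4=0xdc  N=0 Z=0
after  3: x0=0x8d x1=0x2a x2=0x35 x3=0xaf x4=0xdc  N=0 Z=0
after  4: x0=0x8d x1=0x2a x2=0x35 x3=0x85 x4=0xdc  N=1 Z=0
after  5: x0=0x8d x1=0xdd x2=0x35 x3=0x85 x4=0xdc  N=1 Z=0
after  6: x0=0x8d x1=0xdd x2=0xe9 x3=0x85 x4=0xdc  N=1 Z=0
after  7: x0=0x8d x1=0xdd x2=0x6c x3=0x85 x4=0xdc  N=0 Z=0
after  8: x0=0x59 x1=0xdd x2=0x6c x3=0x85 x4=0xdc  N=0 Z=0
after  9: x0=0x59 x1=0xdd x2=0x6c x3=0x61 x4=0xdc  N=0 Z=0
-- IRQ taken; context saved, return-PC = 10 --
mismatch: x2: reported 0x2c vs actual 0x6c

BAD = x2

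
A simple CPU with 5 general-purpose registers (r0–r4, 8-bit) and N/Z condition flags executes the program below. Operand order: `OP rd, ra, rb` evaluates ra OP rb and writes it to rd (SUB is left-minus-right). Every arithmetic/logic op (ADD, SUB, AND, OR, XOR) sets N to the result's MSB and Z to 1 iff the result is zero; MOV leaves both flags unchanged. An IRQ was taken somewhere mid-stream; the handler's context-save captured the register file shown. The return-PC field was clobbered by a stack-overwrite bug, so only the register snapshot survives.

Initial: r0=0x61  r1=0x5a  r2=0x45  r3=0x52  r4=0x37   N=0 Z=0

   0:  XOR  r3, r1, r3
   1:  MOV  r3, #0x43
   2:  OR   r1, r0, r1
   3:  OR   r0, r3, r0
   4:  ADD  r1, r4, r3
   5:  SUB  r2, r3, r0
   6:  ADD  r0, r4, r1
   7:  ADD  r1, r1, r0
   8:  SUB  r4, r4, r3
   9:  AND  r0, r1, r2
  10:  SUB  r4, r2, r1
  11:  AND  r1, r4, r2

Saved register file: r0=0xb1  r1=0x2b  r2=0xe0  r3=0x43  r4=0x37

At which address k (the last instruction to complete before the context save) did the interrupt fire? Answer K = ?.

K = 7

after  0: r0=0x61 r1=0x5a r2=0x45 r3=0x08 r4=0x37  N=0 Z=0
after  1: r0=0x61 r1=0x5a r2=0x45 r3=0x43 r4=0x37  N=0 Z=0
after  2: r0=0x61 r1=0x7b r2=0x45 r3=0x43 r4=0x37  N=0 Z=0
after  3: r0=0x63 r1=0x7b r2=0x45 r3=0x43 r4=0x37  N=0 Z=0
after  4: r0=0x63 r1=0x7a r2=0x45 r3=0x43 r4=0x37  N=0 Z=0
after  5: r0=0x63 r1=0x7a r2=0xe0 r3=0x43 r4=0x37  N=1 Z=0
after  6: r0=0xb1 r1=0x7a r2=0xe0 r3=0x43 r4=0x37  N=1 Z=0
after  7: r0=0xb1 r1=0x2b r2=0xe0 r3=0x43 r4=0x37  N=0 Z=0
-- IRQ taken; context saved, return-PC = 8 --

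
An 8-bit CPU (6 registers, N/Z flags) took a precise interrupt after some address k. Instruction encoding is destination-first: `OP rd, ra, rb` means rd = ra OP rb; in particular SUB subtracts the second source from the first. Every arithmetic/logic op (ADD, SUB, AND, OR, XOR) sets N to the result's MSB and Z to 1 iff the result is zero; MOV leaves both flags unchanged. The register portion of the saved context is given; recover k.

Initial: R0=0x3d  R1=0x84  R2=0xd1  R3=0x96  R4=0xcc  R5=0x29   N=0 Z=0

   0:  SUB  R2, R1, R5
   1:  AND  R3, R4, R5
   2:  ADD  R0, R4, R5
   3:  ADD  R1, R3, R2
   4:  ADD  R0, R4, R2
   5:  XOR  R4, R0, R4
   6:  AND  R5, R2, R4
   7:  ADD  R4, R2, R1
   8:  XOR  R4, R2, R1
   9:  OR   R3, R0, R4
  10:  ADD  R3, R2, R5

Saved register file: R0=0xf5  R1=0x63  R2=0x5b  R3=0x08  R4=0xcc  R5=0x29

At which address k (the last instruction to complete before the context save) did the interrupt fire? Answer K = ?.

K = 3

after  0: R0=0x3d R1=0x84 R2=0x5b R3=0x96 R4=0xcc R5=0x29  N=0 Z=0
after  1: R0=0x3d R1=0x84 R2=0x5b R3=0x08 R4=0xcc R5=0x29  N=0 Z=0
after  2: R0=0xf5 R1=0x84 R2=0x5b R3=0x08 R4=0xcc R5=0x29  N=1 Z=0
after  3: R0=0xf5 R1=0x63 R2=0x5b R3=0x08 R4=0xcc R5=0x29  N=0 Z=0
-- IRQ taken; context saved, return-PC = 4 --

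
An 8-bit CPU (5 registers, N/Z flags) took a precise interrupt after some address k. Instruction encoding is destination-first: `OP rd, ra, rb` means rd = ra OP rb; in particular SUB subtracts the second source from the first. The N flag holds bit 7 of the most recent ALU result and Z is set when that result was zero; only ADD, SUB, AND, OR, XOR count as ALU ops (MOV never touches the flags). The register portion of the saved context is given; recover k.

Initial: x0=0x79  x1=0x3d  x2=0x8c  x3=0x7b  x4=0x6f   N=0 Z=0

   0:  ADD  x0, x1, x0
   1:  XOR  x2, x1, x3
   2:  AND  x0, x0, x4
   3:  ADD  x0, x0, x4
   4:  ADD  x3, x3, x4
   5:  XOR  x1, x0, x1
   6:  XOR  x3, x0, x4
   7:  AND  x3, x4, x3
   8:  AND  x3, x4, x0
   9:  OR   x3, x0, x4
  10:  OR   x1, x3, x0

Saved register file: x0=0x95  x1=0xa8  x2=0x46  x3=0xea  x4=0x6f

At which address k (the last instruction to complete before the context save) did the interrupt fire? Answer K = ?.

K = 5

after  0: x0=0xb6 x1=0x3d x2=0x8c x3=0x7b x4=0x6f  N=1 Z=0
after  1: x0=0xb6 x1=0x3d x2=0x46 x3=0x7b x4=0x6f  N=0 Z=0
after  2: x0=0x26 x1=0x3d x2=0x46 x3=0x7b x4=0x6f  N=0 Z=0
after  3: x0=0x95 x1=0x3d x2=0x46 x3=0x7b x4=0x6f  N=1 Z=0
after  4: x0=0x95 x1=0x3d x2=0x46 x3=0xea x4=0x6f  N=1 Z=0
after  5: x0=0x95 x1=0xa8 x2=0x46 x3=0xea x4=0x6f  N=1 Z=0
-- IRQ taken; context saved, return-PC = 6 --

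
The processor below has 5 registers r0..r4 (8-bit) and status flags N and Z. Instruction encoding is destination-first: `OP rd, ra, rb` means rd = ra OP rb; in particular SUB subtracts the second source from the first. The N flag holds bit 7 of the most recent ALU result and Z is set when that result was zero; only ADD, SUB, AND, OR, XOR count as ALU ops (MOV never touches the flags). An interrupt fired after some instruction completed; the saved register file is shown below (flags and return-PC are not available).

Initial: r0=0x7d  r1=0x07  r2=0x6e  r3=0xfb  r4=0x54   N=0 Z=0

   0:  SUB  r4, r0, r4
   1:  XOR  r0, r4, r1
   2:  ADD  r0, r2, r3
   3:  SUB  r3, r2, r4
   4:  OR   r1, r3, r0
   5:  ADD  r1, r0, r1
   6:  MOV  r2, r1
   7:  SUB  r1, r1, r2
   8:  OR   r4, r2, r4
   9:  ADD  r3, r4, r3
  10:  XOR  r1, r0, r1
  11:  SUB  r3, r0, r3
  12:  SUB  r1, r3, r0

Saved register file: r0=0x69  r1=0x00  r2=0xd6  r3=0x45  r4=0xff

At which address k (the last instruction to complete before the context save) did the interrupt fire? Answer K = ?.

K = 8

after  0: r0=0x7d r1=0x07 r2=0x6e r3=0xfb r4=0x29  N=0 Z=0
after  1: r0=0x2e r1=0x07 r2=0x6e r3=0xfb r4=0x29  N=0 Z=0
after  2: r0=0x69 r1=0x07 r2=0x6e r3=0xfb r4=0x29  N=0 Z=0
after  3: r0=0x69 r1=0x07 r2=0x6e r3=0x45 r4=0x29  N=0 Z=0
after  4: r0=0x69 r1=0x6d r2=0x6e r3=0x45 r4=0x29  N=0 Z=0
after  5: r0=0x69 r1=0xd6 r2=0x6e r3=0x45 r4=0x29  N=1 Z=0
after  6: r0=0x69 r1=0xd6 r2=0xd6 r3=0x45 r4=0x29  N=1 Z=0
after  7: r0=0x69 r1=0x00 r2=0xd6 r3=0x45 r4=0x29  N=0 Z=1
after  8: r0=0x69 r1=0x00 r2=0xd6 r3=0x45 r4=0xff  N=1 Z=0
-- IRQ taken; context saved, return-PC = 9 --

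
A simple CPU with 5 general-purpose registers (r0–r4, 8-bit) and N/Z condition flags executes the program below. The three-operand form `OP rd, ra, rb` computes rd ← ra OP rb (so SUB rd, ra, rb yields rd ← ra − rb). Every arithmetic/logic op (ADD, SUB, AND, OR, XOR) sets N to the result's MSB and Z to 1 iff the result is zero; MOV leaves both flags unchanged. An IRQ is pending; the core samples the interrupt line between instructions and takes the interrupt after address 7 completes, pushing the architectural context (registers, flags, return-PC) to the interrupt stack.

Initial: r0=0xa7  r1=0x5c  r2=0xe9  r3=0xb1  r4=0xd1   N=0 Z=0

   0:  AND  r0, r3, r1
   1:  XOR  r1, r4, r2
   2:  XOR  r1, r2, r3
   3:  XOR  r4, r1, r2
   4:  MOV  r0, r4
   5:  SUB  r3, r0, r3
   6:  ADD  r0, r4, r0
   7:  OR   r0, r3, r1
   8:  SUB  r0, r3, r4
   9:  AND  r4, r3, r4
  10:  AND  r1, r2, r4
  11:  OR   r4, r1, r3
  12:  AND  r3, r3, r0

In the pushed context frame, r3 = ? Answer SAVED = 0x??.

after  0: r0=0x10 r1=0x5c r2=0xe9 r3=0xb1 r4=0xd1  N=0 Z=0
after  1: r0=0x10 r1=0x38 r2=0xe9 r3=0xb1 r4=0xd1  N=0 Z=0
after  2: r0=0x10 r1=0x58 r2=0xe9 r3=0xb1 r4=0xd1  N=0 Z=0
after  3: r0=0x10 r1=0x58 r2=0xe9 r3=0xb1 r4=0xb1  N=1 Z=0
after  4: r0=0xb1 r1=0x58 r2=0xe9 r3=0xb1 r4=0xb1  N=1 Z=0
after  5: r0=0xb1 r1=0x58 r2=0xe9 r3=0x00 r4=0xb1  N=0 Z=1
after  6: r0=0x62 r1=0x58 r2=0xe9 r3=0x00 r4=0xb1  N=0 Z=0
after  7: r0=0x58 r1=0x58 r2=0xe9 r3=0x00 r4=0xb1  N=0 Z=0
-- IRQ taken; context saved, return-PC = 8 --

SAVED = 0x00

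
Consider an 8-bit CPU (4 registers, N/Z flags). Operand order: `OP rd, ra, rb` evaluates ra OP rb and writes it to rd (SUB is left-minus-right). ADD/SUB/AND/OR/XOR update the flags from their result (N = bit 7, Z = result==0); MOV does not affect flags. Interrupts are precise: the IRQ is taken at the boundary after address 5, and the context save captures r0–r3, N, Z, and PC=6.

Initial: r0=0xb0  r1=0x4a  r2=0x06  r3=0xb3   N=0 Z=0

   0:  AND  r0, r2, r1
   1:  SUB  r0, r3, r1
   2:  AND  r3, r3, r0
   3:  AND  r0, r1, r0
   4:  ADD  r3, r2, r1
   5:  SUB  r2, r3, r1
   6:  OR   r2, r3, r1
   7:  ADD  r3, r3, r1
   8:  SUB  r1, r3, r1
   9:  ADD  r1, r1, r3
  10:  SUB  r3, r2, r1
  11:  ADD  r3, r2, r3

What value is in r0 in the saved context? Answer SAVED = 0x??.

after  0: r0=0x02 r1=0x4a r2=0x06 r3=0xb3  N=0 Z=0
after  1: r0=0x69 r1=0x4a r2=0x06 r3=0xb3  N=0 Z=0
after  2: r0=0x69 r1=0x4a r2=0x06 r3=0x21  N=0 Z=0
after  3: r0=0x48 r1=0x4a r2=0x06 r3=0x21  N=0 Z=0
after  4: r0=0x48 r1=0x4a r2=0x06 r3=0x50  N=0 Z=0
after  5: r0=0x48 r1=0x4a r2=0x06 r3=0x50  N=0 Z=0
-- IRQ taken; context saved, return-PC = 6 --

SAVED = 0x48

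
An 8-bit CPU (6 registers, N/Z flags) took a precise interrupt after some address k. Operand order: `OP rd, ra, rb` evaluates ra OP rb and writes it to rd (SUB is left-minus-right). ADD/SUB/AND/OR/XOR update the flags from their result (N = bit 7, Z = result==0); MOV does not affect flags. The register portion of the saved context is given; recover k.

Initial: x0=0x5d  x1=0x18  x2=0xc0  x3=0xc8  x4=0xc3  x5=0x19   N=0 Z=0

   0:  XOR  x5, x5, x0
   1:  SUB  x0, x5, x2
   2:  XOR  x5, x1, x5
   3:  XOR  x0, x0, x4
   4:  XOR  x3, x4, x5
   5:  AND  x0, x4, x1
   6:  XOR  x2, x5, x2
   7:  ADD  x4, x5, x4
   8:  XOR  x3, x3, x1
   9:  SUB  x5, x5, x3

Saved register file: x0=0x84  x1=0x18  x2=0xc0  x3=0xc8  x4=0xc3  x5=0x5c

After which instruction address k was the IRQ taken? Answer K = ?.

K = 2

after  0: x0=0x5d x1=0x18 x2=0xc0 x3=0xc8 x4=0xc3 x5=0x44  N=0 Z=0
after  1: x0=0x84 x1=0x18 x2=0xc0 x3=0xc8 x4=0xc3 x5=0x44  N=1 Z=0
after  2: x0=0x84 x1=0x18 x2=0xc0 x3=0xc8 x4=0xc3 x5=0x5c  N=0 Z=0
-- IRQ taken; context saved, return-PC = 3 --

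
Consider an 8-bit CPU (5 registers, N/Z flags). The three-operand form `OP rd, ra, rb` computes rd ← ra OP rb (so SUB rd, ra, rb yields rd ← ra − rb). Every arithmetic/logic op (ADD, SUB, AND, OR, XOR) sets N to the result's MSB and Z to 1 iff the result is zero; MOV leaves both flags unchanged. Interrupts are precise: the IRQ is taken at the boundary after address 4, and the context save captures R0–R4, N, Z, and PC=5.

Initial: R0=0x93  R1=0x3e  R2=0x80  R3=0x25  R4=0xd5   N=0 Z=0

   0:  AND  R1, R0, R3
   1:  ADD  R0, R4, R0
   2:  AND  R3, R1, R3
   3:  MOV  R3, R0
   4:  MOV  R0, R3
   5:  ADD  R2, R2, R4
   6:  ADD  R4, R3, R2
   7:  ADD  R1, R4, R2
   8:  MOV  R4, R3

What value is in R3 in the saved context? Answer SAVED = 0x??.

after  0: R0=0x93 R1=0x01 R2=0x80 R3=0x25 R4=0xd5  N=0 Z=0
after  1: R0=0x68 R1=0x01 R2=0x80 R3=0x25 R4=0xd5  N=0 Z=0
after  2: R0=0x68 R1=0x01 R2=0x80 R3=0x01 R4=0xd5  N=0 Z=0
after  3: R0=0x68 R1=0x01 R2=0x80 R3=0x68 R4=0xd5  N=0 Z=0
after  4: R0=0x68 R1=0x01 R2=0x80 R3=0x68 R4=0xd5  N=0 Z=0
-- IRQ taken; context saved, return-PC = 5 --

SAVED = 0x68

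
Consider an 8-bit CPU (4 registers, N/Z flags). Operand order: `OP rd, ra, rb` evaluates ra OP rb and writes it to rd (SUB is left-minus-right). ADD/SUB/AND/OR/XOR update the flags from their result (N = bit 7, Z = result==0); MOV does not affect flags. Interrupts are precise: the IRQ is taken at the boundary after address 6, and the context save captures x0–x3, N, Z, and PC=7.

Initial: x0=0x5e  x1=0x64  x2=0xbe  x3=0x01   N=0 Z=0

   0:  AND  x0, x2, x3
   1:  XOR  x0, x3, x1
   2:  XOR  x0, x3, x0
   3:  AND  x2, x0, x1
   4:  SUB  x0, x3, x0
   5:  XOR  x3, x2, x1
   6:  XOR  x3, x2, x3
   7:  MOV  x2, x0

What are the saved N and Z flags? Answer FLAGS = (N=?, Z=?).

FLAGS = (N=0, Z=0)

after  0: x0=0x00 x1=0x64 x2=0xbe x3=0x01  N=0 Z=1
after  1: x0=0x65 x1=0x64 x2=0xbe x3=0x01  N=0 Z=0
after  2: x0=0x64 x1=0x64 x2=0xbe x3=0x01  N=0 Z=0
after  3: x0=0x64 x1=0x64 x2=0x64 x3=0x01  N=0 Z=0
after  4: x0=0x9d x1=0x64 x2=0x64 x3=0x01  N=1 Z=0
after  5: x0=0x9d x1=0x64 x2=0x64 x3=0x00  N=0 Z=1
after  6: x0=0x9d x1=0x64 x2=0x64 x3=0x64  N=0 Z=0
-- IRQ taken; context saved, return-PC = 7 --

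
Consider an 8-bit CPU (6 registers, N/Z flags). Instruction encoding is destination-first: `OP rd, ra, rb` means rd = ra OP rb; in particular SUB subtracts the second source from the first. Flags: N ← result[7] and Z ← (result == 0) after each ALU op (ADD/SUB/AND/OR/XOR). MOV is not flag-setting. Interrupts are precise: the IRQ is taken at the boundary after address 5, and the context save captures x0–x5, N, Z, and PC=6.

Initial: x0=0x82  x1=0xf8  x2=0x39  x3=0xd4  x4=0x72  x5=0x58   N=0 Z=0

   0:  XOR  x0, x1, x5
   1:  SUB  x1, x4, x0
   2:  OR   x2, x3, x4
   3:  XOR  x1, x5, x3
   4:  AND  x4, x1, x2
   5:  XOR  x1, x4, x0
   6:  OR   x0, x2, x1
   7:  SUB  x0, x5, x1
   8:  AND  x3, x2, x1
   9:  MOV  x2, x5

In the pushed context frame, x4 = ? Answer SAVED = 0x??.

after  0: x0=0xa0 x1=0xf8 x2=0x39 x3=0xd4 x4=0x72 x5=0x58  N=1 Z=0
after  1: x0=0xa0 x1=0xd2 x2=0x39 x3=0xd4 x4=0x72 x5=0x58  N=1 Z=0
after  2: x0=0xa0 x1=0xd2 x2=0xf6 x3=0xd4 x4=0x72 x5=0x58  N=1 Z=0
after  3: x0=0xa0 x1=0x8c x2=0xf6 x3=0xd4 x4=0x72 x5=0x58  N=1 Z=0
after  4: x0=0xa0 x1=0x8c x2=0xf6 x3=0xd4 x4=0x84 x5=0x58  N=1 Z=0
after  5: x0=0xa0 x1=0x24 x2=0xf6 x3=0xd4 x4=0x84 x5=0x58  N=0 Z=0
-- IRQ taken; context saved, return-PC = 6 --

SAVED = 0x84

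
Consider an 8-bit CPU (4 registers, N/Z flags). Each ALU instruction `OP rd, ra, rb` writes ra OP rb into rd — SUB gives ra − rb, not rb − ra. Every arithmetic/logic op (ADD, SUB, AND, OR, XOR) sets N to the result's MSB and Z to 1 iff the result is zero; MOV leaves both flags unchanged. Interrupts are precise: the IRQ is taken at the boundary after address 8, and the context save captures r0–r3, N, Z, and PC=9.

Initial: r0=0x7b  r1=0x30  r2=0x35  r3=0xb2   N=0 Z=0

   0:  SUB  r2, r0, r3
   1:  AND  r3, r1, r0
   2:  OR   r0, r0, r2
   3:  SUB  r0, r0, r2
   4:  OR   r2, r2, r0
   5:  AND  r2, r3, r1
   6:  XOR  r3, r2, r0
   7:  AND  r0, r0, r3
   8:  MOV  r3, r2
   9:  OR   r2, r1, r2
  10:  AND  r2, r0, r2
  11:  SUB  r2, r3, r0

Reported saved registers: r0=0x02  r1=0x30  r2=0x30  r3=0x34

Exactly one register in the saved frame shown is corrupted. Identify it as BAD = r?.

BAD = r3

after  0: r0=0x7b r1=0x30 r2=0xc9 r3=0xb2  N=1 Z=0
after  1: r0=0x7b r1=0x30 r2=0xc9 r3=0x30  N=0 Z=0
after  2: r0=0xfb r1=0x30 r2=0xc9 r3=0x30  N=1 Z=0
after  3: r0=0x32 r1=0x30 r2=0xc9 r3=0x30  N=0 Z=0
after  4: r0=0x32 r1=0x30 r2=0xfb r3=0x30  N=1 Z=0
after  5: r0=0x32 r1=0x30 r2=0x30 r3=0x30  N=0 Z=0
after  6: r0=0x32 r1=0x30 r2=0x30 r3=0x02  N=0 Z=0
after  7: r0=0x02 r1=0x30 r2=0x30 r3=0x02  N=0 Z=0
after  8: r0=0x02 r1=0x30 r2=0x30 r3=0x30  N=0 Z=0
-- IRQ taken; context saved, return-PC = 9 --
mismatch: r3: reported 0x34 vs actual 0x30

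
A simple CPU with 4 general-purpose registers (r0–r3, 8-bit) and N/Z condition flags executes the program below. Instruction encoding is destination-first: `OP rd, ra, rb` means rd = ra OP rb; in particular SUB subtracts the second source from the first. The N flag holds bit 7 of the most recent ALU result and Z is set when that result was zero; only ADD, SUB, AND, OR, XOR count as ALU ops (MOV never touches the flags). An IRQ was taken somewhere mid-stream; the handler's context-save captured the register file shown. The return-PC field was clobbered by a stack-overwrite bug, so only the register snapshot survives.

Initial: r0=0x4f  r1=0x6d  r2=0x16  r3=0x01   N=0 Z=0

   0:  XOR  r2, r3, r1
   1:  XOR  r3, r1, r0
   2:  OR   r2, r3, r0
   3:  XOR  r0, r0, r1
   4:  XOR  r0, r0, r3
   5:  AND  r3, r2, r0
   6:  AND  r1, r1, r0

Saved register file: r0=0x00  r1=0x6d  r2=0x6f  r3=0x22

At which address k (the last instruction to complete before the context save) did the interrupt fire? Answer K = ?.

after  0: r0=0x4f r1=0x6d r2=0x6c r3=0x01  N=0 Z=0
after  1: r0=0x4f r1=0x6d r2=0x6c r3=0x22  N=0 Z=0
after  2: r0=0x4f r1=0x6d r2=0x6f r3=0x22  N=0 Z=0
after  3: r0=0x22 r1=0x6d r2=0x6f r3=0x22  N=0 Z=0
after  4: r0=0x00 r1=0x6d r2=0x6f r3=0x22  N=0 Z=1
-- IRQ taken; context saved, return-PC = 5 --

K = 4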